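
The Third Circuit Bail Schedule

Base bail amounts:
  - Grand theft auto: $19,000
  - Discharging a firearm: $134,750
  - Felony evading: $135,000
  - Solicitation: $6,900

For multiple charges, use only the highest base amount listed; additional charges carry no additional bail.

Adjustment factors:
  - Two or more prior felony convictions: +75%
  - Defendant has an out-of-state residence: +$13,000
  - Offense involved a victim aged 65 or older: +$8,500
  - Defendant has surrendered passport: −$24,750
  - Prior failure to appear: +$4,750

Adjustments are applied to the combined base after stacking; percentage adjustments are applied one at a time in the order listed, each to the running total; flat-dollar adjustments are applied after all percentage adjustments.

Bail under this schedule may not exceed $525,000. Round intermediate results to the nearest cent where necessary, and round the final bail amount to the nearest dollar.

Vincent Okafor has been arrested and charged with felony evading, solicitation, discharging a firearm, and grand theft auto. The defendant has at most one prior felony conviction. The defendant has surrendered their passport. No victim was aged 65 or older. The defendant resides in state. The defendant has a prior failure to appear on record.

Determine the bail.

Base amounts from the schedule: felony evading $135,000; solicitation $6,900; discharging a firearm $134,750; grand theft auto $19,000.
Stacking rule: use the highest base only. Highest is felony evading at $135,000. Combined base = $135,000.
Defendant has surrendered passport (−$24,750 flat): $135,000 − $24,750 = $110,250.
Prior failure to appear (+$4,750 flat): $110,250 + $4,750 = $115,000.
$115,000 is within the $525,000 maximum.

$115,000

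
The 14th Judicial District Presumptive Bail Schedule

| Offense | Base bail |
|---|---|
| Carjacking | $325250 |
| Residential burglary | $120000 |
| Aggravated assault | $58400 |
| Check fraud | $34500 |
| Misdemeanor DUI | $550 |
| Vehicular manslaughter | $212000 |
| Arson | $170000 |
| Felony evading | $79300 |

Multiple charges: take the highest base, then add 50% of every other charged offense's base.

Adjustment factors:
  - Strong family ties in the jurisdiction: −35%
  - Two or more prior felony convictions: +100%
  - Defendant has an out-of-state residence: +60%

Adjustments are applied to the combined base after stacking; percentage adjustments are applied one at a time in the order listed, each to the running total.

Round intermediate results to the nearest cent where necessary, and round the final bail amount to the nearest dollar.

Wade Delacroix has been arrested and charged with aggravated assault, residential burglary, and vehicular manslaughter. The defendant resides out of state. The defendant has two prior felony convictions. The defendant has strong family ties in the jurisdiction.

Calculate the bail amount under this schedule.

Base amounts from the schedule: aggravated assault $58400; residential burglary $120000; vehicular manslaughter $212000.
Stacking rule: highest base plus 50% of each additional charge. Highest is vehicular manslaughter at $212000. Additional: $58400 × 50% = $29200; $120000 × 50% = $60000. Combined base = $212000 + $89200 = $301200.
Strong family ties in the jurisdiction (−35%): $301200 × 0.65 = $195780.
Two or more prior felony convictions (+100%): $195780 × 2 = $391560.
Defendant has an out-of-state residence (+60%): $391560 × 1.6 = $626496.

$626496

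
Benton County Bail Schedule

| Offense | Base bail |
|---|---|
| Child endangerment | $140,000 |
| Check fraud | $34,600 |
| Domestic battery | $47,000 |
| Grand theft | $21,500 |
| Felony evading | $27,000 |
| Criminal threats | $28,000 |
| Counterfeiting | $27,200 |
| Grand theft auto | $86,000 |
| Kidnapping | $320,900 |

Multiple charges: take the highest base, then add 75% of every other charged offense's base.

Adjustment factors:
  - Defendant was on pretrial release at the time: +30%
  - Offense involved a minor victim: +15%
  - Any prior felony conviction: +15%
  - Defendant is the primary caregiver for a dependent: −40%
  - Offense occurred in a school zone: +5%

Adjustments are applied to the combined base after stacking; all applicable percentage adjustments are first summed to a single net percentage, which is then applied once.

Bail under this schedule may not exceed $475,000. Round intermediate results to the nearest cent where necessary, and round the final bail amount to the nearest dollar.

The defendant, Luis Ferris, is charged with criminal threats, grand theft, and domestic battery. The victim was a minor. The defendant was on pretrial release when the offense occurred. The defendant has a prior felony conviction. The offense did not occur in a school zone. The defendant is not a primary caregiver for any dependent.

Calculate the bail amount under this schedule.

Base amounts from the schedule: criminal threats $28,000; grand theft $21,500; domestic battery $47,000.
Stacking rule: highest base plus 75% of each additional charge. Highest is domestic battery at $47,000. Additional: $28,000 × 75% = $21,000; $21,500 × 75% = $16,125. Combined base = $47,000 + $37,125 = $84,125.
Net percentage adjustment: +30% +15% +15% = +60%. $84,125 × 1.6 = $134,600.
$134,600 is within the $475,000 maximum.

$134,600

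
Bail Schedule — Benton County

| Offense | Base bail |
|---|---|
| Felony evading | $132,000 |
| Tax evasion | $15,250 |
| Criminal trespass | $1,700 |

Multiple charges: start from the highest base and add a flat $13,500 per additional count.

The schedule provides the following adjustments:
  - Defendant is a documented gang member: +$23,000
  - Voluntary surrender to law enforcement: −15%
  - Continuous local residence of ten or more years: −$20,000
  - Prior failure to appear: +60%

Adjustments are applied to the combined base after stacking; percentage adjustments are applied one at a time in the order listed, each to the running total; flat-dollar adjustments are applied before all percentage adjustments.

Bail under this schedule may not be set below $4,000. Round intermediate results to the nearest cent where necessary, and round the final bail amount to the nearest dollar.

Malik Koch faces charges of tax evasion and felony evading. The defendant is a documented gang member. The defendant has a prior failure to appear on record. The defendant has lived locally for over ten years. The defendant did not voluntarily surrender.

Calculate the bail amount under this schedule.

$237,600

Base amounts from the schedule: tax evasion $15,250; felony evading $132,000.
Stacking rule: highest base plus $13,500 per additional charge. Highest is felony evading at $132,000; 1 additional charge → +$13,500. Combined base = $145,500.
Defendant is a documented gang member (+$23,000 flat): $145,500 + $23,000 = $168,500.
Continuous local residence of ten or more years (−$20,000 flat): $168,500 − $20,000 = $148,500.
Prior failure to appear (+60%): $148,500 × 1.6 = $237,600.
$237,600 is at or above the $4,000 minimum.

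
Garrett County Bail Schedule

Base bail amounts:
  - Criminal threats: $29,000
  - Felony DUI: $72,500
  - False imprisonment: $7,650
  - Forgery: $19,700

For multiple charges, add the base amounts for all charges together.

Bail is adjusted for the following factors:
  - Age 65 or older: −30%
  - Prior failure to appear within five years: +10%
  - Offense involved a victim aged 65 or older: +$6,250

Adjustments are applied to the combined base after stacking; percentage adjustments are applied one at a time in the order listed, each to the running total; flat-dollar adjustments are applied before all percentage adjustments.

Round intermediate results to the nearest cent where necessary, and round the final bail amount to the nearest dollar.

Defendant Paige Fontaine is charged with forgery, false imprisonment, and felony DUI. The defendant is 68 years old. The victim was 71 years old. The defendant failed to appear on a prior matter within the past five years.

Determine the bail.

$81,697

Base amounts from the schedule: forgery $19,700; false imprisonment $7,650; felony DUI $72,500.
Stacking rule: sum of all bases. $19,700 + $7,650 + $72,500 = $99,850.
Offense involved a victim aged 65 or older (+$6,250 flat): $99,850 + $6,250 = $106,100.
Age 65 or older (−30%): $106,100 × 0.7 = $74,270.
Prior failure to appear within five years (+10%): $74,270 × 1.1 = $81,697.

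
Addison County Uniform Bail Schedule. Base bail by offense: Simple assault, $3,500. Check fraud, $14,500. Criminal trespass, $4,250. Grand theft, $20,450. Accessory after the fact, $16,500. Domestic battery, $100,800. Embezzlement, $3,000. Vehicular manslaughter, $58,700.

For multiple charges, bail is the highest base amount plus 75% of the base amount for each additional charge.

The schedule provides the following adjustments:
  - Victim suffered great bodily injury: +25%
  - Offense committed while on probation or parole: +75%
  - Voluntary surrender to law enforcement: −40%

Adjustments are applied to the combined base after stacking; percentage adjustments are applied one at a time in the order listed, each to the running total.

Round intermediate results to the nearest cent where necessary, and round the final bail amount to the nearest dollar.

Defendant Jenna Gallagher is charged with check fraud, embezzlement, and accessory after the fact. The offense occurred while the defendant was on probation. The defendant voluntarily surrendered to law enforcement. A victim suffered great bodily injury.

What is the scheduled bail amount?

$38,883

Base amounts from the schedule: check fraud $14,500; embezzlement $3,000; accessory after the fact $16,500.
Stacking rule: highest base plus 75% of each additional charge. Highest is accessory after the fact at $16,500. Additional: $14,500 × 75% = $10,875; $3,000 × 75% = $2,250. Combined base = $16,500 + $13,125 = $29,625.
Victim suffered great bodily injury (+25%): $29,625 × 1.25 = $37,031.25.
Offense committed while on probation or parole (+75%): $37,031.25 × 1.75 = $64,804.69.
Voluntary surrender to law enforcement (−40%): $64,804.69 × 0.6 = $38,882.81.
Rounded to the nearest dollar: $38,883.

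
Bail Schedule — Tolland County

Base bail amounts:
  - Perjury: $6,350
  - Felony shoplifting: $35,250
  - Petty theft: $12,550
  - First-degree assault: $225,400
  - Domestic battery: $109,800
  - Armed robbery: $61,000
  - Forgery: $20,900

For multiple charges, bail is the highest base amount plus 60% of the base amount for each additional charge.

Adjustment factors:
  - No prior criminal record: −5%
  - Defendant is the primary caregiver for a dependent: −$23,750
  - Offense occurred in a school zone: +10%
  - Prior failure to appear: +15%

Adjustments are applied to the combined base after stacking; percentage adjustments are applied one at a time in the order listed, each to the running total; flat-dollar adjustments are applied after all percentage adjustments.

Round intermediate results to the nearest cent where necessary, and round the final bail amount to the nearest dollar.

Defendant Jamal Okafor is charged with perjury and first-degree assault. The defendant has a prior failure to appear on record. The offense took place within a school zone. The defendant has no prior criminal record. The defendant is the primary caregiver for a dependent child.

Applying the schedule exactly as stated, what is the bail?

$251,703

Base amounts from the schedule: perjury $6,350; first-degree assault $225,400.
Stacking rule: highest base plus 60% of each additional charge. Highest is first-degree assault at $225,400. Additional: $6,350 × 60% = $3,810. Combined base = $225,400 + $3,810 = $229,210.
No prior criminal record (−5%): $229,210 × 0.95 = $217,749.50.
Offense occurred in a school zone (+10%): $217,749.50 × 1.1 = $239,524.45.
Prior failure to appear (+15%): $239,524.45 × 1.15 = $275,453.12.
Defendant is the primary caregiver for a dependent (−$23,750 flat): $275,453.12 − $23,750 = $251,703.12.
Rounded to the nearest dollar: $251,703.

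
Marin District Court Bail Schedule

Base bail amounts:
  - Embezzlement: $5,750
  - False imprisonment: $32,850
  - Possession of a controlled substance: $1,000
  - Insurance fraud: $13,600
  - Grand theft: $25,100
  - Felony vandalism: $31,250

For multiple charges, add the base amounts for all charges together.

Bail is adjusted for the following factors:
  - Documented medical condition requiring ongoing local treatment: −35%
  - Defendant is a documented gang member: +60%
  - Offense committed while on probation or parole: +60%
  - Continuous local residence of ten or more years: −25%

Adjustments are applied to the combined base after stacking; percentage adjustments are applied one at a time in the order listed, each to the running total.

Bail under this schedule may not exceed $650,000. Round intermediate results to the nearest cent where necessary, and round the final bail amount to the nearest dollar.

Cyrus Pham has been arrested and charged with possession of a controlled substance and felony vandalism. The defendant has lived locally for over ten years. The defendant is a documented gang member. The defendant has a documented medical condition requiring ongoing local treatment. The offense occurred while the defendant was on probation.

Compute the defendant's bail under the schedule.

Base amounts from the schedule: possession of a controlled substance $1,000; felony vandalism $31,250.
Stacking rule: sum of all bases. $1,000 + $31,250 = $32,250.
Documented medical condition requiring ongoing local treatment (−35%): $32,250 × 0.65 = $20,962.50.
Defendant is a documented gang member (+60%): $20,962.50 × 1.6 = $33,540.
Offense committed while on probation or parole (+60%): $33,540 × 1.6 = $53,664.
Continuous local residence of ten or more years (−25%): $53,664 × 0.75 = $40,248.
$40,248 is within the $650,000 maximum.

$40,248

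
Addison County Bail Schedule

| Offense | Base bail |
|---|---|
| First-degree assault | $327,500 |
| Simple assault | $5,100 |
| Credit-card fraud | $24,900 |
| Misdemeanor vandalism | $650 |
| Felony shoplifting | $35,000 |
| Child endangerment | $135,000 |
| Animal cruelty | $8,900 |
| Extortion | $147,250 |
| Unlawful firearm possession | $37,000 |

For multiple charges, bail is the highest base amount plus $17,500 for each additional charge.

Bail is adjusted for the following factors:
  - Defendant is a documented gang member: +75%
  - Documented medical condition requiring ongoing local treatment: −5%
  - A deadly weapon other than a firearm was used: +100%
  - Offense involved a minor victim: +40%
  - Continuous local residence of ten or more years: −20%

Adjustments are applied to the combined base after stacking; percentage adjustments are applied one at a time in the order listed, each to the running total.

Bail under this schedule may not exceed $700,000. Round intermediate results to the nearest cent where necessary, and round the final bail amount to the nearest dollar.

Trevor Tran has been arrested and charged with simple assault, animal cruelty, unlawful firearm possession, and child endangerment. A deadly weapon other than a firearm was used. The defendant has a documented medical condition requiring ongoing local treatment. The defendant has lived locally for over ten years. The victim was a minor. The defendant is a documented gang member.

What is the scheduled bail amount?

$698,250

Base amounts from the schedule: simple assault $5,100; animal cruelty $8,900; unlawful firearm possession $37,000; child endangerment $135,000.
Stacking rule: highest base plus $17,500 per additional charge. Highest is child endangerment at $135,000; 3 additional charges → +$52,500. Combined base = $187,500.
Defendant is a documented gang member (+75%): $187,500 × 1.75 = $328,125.
Documented medical condition requiring ongoing local treatment (−5%): $328,125 × 0.95 = $311,718.75.
A deadly weapon other than a firearm was used (+100%): $311,718.75 × 2 = $623,437.50.
Offense involved a minor victim (+40%): $623,437.50 × 1.4 = $872,812.50.
Continuous local residence of ten or more years (−20%): $872,812.50 × 0.8 = $698,250.
$698,250 is within the $700,000 maximum.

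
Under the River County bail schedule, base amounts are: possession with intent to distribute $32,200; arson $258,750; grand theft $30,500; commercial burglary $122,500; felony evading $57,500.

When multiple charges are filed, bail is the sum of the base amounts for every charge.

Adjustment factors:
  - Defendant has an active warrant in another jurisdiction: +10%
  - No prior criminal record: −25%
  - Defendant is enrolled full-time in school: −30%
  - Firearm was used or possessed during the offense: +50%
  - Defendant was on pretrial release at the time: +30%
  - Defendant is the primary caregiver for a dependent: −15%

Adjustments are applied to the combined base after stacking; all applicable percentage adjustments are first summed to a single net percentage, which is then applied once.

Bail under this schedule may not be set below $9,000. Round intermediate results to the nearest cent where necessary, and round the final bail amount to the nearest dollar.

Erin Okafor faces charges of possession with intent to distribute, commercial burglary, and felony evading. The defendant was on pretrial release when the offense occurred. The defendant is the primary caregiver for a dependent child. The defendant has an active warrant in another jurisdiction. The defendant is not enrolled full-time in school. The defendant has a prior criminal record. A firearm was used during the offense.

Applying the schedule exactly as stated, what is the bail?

$371,350

Base amounts from the schedule: possession with intent to distribute $32,200; commercial burglary $122,500; felony evading $57,500.
Stacking rule: sum of all bases. $32,200 + $122,500 + $57,500 = $212,200.
Net percentage adjustment: +10% +50% +30% −15% = +75%. $212,200 × 1.75 = $371,350.
$371,350 is at or above the $9,000 minimum.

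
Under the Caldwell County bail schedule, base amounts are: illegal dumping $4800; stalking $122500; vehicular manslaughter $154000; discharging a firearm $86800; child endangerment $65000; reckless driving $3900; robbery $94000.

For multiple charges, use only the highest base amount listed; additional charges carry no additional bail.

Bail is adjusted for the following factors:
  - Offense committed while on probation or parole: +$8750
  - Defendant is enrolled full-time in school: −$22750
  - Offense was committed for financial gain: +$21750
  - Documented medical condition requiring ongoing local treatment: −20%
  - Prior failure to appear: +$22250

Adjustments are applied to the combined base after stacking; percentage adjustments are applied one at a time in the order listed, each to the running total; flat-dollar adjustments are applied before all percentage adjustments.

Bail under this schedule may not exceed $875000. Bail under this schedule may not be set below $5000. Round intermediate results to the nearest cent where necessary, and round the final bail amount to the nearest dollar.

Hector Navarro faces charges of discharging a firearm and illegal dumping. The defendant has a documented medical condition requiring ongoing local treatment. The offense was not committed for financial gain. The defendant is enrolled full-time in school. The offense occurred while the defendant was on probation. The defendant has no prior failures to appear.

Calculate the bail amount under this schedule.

$58240

Base amounts from the schedule: discharging a firearm $86800; illegal dumping $4800.
Stacking rule: use the highest base only. Highest is discharging a firearm at $86800. Combined base = $86800.
Offense committed while on probation or parole (+$8750 flat): $86800 + $8750 = $95550.
Defendant is enrolled full-time in school (−$22750 flat): $95550 − $22750 = $72800.
Documented medical condition requiring ongoing local treatment (−20%): $72800 × 0.8 = $58240.
$58240 is within the $875000 maximum.
$58240 is at or above the $5000 minimum.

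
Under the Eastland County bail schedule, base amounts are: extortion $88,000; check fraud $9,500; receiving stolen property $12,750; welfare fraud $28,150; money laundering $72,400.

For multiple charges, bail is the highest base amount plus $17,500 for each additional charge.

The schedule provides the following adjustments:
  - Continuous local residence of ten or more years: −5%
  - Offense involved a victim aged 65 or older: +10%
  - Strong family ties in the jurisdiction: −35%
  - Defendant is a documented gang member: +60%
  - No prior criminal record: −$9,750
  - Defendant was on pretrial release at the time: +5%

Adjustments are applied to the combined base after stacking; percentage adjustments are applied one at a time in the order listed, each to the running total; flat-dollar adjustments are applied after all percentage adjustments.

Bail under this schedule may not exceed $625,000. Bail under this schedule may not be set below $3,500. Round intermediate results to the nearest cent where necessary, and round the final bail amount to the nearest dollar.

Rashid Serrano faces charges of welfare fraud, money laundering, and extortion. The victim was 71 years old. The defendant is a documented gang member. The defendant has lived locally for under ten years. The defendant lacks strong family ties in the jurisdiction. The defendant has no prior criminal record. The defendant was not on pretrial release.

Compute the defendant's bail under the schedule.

$206,730

Base amounts from the schedule: welfare fraud $28,150; money laundering $72,400; extortion $88,000.
Stacking rule: highest base plus $17,500 per additional charge. Highest is extortion at $88,000; 2 additional charges → +$35,000. Combined base = $123,000.
Offense involved a victim aged 65 or older (+10%): $123,000 × 1.1 = $135,300.
Defendant is a documented gang member (+60%): $135,300 × 1.6 = $216,480.
No prior criminal record (−$9,750 flat): $216,480 − $9,750 = $206,730.
$206,730 is within the $625,000 maximum.
$206,730 is at or above the $3,500 minimum.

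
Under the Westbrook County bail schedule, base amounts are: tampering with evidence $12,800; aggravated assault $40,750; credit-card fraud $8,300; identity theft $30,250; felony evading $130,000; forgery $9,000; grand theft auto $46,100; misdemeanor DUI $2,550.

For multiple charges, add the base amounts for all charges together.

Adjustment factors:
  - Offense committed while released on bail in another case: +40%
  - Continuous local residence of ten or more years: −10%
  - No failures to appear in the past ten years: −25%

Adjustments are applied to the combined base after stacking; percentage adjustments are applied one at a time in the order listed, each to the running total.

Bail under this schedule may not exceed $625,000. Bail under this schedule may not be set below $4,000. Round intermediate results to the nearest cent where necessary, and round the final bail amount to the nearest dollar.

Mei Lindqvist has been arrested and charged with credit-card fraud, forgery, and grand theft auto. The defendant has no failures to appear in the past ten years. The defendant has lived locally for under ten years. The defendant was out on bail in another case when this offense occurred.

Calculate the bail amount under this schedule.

$66,570

Base amounts from the schedule: credit-card fraud $8,300; forgery $9,000; grand theft auto $46,100.
Stacking rule: sum of all bases. $8,300 + $9,000 + $46,100 = $63,400.
Offense committed while released on bail in another case (+40%): $63,400 × 1.4 = $88,760.
No failures to appear in the past ten years (−25%): $88,760 × 0.75 = $66,570.
$66,570 is within the $625,000 maximum.
$66,570 is at or above the $4,000 minimum.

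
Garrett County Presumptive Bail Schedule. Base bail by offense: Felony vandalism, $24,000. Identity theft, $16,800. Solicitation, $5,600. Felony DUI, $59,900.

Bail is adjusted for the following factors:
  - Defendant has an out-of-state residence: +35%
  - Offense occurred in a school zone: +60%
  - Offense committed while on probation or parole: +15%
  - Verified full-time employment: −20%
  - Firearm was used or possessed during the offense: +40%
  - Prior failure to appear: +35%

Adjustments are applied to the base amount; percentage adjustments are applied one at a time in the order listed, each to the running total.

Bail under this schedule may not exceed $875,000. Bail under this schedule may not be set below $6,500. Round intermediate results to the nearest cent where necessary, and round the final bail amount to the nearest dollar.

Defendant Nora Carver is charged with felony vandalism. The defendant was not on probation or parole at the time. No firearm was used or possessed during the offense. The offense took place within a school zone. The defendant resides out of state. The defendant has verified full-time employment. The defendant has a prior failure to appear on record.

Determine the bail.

$55,987

Base amounts from the schedule: felony vandalism $24,000.
Single charge. Combined base = $24,000.
Defendant has an out-of-state residence (+35%): $24,000 × 1.35 = $32,400.
Offense occurred in a school zone (+60%): $32,400 × 1.6 = $51,840.
Verified full-time employment (−20%): $51,840 × 0.8 = $41,472.
Prior failure to appear (+35%): $41,472 × 1.35 = $55,987.20.
$55,987.20 is within the $875,000 maximum.
$55,987.20 is at or above the $6,500 minimum.
Rounded to the nearest dollar: $55,987.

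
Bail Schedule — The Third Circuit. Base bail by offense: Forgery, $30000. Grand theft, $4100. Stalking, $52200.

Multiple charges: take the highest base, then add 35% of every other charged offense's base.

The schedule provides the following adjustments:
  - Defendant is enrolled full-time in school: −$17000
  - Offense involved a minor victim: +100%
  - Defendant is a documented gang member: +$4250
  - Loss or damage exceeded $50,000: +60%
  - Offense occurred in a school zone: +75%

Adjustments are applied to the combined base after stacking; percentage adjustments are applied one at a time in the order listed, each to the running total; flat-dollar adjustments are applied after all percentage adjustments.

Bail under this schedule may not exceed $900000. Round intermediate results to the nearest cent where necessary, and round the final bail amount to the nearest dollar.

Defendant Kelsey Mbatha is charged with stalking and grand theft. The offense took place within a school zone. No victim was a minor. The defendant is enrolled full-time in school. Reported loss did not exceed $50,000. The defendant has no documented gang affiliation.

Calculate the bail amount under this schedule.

Base amounts from the schedule: stalking $52200; grand theft $4100.
Stacking rule: highest base plus 35% of each additional charge. Highest is stalking at $52200. Additional: $4100 × 35% = $1435. Combined base = $52200 + $1435 = $53635.
Offense occurred in a school zone (+75%): $53635 × 1.75 = $93861.25.
Defendant is enrolled full-time in school (−$17000 flat): $93861.25 − $17000 = $76861.25.
$76861.25 is within the $900000 maximum.
Rounded to the nearest dollar: $76861.

$76861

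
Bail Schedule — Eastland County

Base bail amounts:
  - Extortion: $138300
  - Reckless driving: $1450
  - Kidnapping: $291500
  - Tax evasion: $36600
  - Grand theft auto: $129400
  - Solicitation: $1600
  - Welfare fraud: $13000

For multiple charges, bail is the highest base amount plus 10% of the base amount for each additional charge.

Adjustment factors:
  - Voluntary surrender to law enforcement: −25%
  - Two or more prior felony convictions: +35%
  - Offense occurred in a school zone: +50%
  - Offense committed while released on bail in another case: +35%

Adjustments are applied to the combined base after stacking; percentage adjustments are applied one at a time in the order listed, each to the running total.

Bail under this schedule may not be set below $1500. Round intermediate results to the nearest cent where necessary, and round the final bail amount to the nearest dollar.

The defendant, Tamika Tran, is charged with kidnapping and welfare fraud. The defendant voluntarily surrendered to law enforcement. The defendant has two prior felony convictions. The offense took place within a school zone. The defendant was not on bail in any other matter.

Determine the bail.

$444690

Base amounts from the schedule: kidnapping $291500; welfare fraud $13000.
Stacking rule: highest base plus 10% of each additional charge. Highest is kidnapping at $291500. Additional: $13000 × 10% = $1300. Combined base = $291500 + $1300 = $292800.
Voluntary surrender to law enforcement (−25%): $292800 × 0.75 = $219600.
Two or more prior felony convictions (+35%): $219600 × 1.35 = $296460.
Offense occurred in a school zone (+50%): $296460 × 1.5 = $444690.
$444690 is at or above the $1500 minimum.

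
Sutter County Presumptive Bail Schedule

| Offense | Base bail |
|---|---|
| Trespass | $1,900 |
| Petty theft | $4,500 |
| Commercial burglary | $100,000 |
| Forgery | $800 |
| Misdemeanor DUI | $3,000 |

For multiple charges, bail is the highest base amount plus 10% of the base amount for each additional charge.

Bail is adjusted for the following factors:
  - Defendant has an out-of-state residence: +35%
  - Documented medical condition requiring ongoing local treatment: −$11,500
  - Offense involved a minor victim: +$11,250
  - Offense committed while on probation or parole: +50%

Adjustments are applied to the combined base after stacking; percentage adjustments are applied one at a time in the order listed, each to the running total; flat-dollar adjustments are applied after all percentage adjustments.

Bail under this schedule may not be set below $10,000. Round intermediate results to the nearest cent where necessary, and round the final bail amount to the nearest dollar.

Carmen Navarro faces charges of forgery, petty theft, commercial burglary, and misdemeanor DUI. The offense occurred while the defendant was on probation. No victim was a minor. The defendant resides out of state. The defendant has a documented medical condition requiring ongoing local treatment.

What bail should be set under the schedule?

Base amounts from the schedule: forgery $800; petty theft $4,500; commercial burglary $100,000; misdemeanor DUI $3,000.
Stacking rule: highest base plus 10% of each additional charge. Highest is commercial burglary at $100,000. Additional: $800 × 10% = $80; $4,500 × 10% = $450; $3,000 × 10% = $300. Combined base = $100,000 + $830 = $100,830.
Defendant has an out-of-state residence (+35%): $100,830 × 1.35 = $136,120.50.
Offense committed while on probation or parole (+50%): $136,120.50 × 1.5 = $204,180.75.
Documented medical condition requiring ongoing local treatment (−$11,500 flat): $204,180.75 − $11,500 = $192,680.75.
$192,680.75 is at or above the $10,000 minimum.
Rounded to the nearest dollar: $192,681.

$192,681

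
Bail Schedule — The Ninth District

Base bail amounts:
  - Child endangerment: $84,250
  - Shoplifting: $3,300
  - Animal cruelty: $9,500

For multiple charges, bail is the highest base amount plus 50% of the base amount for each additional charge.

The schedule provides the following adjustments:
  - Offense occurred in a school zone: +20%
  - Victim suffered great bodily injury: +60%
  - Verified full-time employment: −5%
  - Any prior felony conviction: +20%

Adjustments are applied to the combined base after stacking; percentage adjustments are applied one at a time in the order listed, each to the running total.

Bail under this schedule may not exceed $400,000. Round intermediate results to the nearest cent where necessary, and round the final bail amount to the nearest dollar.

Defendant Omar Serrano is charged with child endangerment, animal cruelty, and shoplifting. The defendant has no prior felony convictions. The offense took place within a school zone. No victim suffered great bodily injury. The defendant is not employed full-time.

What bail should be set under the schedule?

$108,780

Base amounts from the schedule: child endangerment $84,250; animal cruelty $9,500; shoplifting $3,300.
Stacking rule: highest base plus 50% of each additional charge. Highest is child endangerment at $84,250. Additional: $9,500 × 50% = $4,750; $3,300 × 50% = $1,650. Combined base = $84,250 + $6,400 = $90,650.
Offense occurred in a school zone (+20%): $90,650 × 1.2 = $108,780.
$108,780 is within the $400,000 maximum.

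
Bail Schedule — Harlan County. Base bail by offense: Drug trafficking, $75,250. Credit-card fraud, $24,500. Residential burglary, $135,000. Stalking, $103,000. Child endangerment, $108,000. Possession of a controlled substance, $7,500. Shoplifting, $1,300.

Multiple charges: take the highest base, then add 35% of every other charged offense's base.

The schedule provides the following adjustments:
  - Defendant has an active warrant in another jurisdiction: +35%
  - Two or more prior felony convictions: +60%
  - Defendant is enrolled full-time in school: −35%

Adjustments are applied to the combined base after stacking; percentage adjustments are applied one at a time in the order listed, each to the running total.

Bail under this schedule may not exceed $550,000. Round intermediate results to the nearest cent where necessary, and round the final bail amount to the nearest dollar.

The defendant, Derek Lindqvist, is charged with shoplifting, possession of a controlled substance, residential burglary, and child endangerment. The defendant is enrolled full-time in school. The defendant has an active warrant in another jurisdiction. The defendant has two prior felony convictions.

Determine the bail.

Base amounts from the schedule: shoplifting $1,300; possession of a controlled substance $7,500; residential burglary $135,000; child endangerment $108,000.
Stacking rule: highest base plus 35% of each additional charge. Highest is residential burglary at $135,000. Additional: $1,300 × 35% = $455; $7,500 × 35% = $2,625; $108,000 × 35% = $37,800. Combined base = $135,000 + $40,880 = $175,880.
Defendant has an active warrant in another jurisdiction (+35%): $175,880 × 1.35 = $237,438.
Two or more prior felony convictions (+60%): $237,438 × 1.6 = $379,900.80.
Defendant is enrolled full-time in school (−35%): $379,900.80 × 0.65 = $246,935.52.
$246,935.52 is within the $550,000 maximum.
Rounded to the nearest dollar: $246,936.

$246,936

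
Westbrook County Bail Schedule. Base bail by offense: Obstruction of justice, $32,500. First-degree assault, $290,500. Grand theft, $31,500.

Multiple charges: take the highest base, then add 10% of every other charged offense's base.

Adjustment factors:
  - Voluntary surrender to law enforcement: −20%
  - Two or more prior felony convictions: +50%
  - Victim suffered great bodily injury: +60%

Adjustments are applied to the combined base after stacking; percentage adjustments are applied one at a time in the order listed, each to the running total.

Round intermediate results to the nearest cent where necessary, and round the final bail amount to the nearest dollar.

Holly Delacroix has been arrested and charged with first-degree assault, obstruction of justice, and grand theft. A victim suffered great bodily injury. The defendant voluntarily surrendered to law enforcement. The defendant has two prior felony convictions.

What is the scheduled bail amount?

Base amounts from the schedule: first-degree assault $290,500; obstruction of justice $32,500; grand theft $31,500.
Stacking rule: highest base plus 10% of each additional charge. Highest is first-degree assault at $290,500. Additional: $32,500 × 10% = $3,250; $31,500 × 10% = $3,150. Combined base = $290,500 + $6,400 = $296,900.
Voluntary surrender to law enforcement (−20%): $296,900 × 0.8 = $237,520.
Two or more prior felony convictions (+50%): $237,520 × 1.5 = $356,280.
Victim suffered great bodily injury (+60%): $356,280 × 1.6 = $570,048.

$570,048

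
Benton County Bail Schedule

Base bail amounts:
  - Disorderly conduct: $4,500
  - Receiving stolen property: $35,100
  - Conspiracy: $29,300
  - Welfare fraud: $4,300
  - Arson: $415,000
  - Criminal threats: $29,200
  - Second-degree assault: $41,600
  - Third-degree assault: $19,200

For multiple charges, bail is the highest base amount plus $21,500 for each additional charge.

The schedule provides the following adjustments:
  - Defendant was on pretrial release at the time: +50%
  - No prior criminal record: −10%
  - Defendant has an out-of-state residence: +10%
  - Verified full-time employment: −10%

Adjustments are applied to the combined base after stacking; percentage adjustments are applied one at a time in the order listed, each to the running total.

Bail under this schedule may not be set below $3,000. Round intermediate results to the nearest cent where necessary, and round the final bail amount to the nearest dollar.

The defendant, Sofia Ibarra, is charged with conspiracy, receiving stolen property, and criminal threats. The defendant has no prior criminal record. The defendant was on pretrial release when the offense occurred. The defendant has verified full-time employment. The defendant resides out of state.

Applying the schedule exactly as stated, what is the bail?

$104,381

Base amounts from the schedule: conspiracy $29,300; receiving stolen property $35,100; criminal threats $29,200.
Stacking rule: highest base plus $21,500 per additional charge. Highest is receiving stolen property at $35,100; 2 additional charges → +$43,000. Combined base = $78,100.
Defendant was on pretrial release at the time (+50%): $78,100 × 1.5 = $117,150.
No prior criminal record (−10%): $117,150 × 0.9 = $105,435.
Defendant has an out-of-state residence (+10%): $105,435 × 1.1 = $115,978.50.
Verified full-time employment (−10%): $115,978.50 × 0.9 = $104,380.65.
$104,380.65 is at or above the $3,000 minimum.
Rounded to the nearest dollar: $104,381.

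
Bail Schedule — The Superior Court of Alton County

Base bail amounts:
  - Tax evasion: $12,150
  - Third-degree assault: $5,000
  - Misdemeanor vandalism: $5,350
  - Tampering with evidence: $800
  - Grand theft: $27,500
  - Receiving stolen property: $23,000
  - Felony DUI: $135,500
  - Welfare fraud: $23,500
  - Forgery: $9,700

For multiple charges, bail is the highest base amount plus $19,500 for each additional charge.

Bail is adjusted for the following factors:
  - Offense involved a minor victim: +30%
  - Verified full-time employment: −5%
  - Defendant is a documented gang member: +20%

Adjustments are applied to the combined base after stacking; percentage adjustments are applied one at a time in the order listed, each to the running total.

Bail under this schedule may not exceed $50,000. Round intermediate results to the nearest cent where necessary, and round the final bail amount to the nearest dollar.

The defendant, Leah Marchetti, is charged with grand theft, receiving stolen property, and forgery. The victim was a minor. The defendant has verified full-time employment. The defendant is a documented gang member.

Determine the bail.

$50,000

Base amounts from the schedule: grand theft $27,500; receiving stolen property $23,000; forgery $9,700.
Stacking rule: highest base plus $19,500 per additional charge. Highest is grand theft at $27,500; 2 additional charges → +$39,000. Combined base = $66,500.
Offense involved a minor victim (+30%): $66,500 × 1.3 = $86,450.
Verified full-time employment (−5%): $86,450 × 0.95 = $82,127.50.
Defendant is a documented gang member (+20%): $82,127.50 × 1.2 = $98,553.
Result $98,553 exceeds the maximum of $50,000; bail is capped at $50,000.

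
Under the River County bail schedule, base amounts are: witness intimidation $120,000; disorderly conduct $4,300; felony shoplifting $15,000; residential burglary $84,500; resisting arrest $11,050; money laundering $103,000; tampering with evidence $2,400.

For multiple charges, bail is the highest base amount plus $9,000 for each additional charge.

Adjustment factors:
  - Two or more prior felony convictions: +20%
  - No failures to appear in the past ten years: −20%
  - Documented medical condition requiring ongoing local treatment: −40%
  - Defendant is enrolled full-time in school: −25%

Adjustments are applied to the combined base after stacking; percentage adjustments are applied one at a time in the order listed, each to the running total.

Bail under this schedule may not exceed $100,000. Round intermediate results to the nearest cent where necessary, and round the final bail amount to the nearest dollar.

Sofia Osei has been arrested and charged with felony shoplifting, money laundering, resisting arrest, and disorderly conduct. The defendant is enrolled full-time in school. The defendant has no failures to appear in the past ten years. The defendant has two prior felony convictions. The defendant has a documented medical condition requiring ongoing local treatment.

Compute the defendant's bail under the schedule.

$56,160

Base amounts from the schedule: felony shoplifting $15,000; money laundering $103,000; resisting arrest $11,050; disorderly conduct $4,300.
Stacking rule: highest base plus $9,000 per additional charge. Highest is money laundering at $103,000; 3 additional charges → +$27,000. Combined base = $130,000.
Two or more prior felony convictions (+20%): $130,000 × 1.2 = $156,000.
No failures to appear in the past ten years (−20%): $156,000 × 0.8 = $124,800.
Documented medical condition requiring ongoing local treatment (−40%): $124,800 × 0.6 = $74,880.
Defendant is enrolled full-time in school (−25%): $74,880 × 0.75 = $56,160.
$56,160 is within the $100,000 maximum.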